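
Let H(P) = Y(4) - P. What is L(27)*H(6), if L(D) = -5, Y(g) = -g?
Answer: 50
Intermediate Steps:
H(P) = -4 - P (H(P) = -1*4 - P = -4 - P)
L(27)*H(6) = -5*(-4 - 1*6) = -5*(-4 - 6) = -5*(-10) = 50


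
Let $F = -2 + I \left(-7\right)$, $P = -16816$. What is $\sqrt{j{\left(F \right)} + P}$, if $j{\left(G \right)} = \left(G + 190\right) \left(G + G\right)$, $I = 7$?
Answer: $i \sqrt{30994} \approx 176.05 i$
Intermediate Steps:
$F = -51$ ($F = -2 + 7 \left(-7\right) = -2 - 49 = -51$)
$j{\left(G \right)} = 2 G \left(190 + G\right)$ ($j{\left(G \right)} = \left(190 + G\right) 2 G = 2 G \left(190 + G\right)$)
$\sqrt{j{\left(F \right)} + P} = \sqrt{2 \left(-51\right) \left(190 - 51\right) - 16816} = \sqrt{2 \left(-51\right) 139 - 16816} = \sqrt{-14178 - 16816} = \sqrt{-30994} = i \sqrt{30994}$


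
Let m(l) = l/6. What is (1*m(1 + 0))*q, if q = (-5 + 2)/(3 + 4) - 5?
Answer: -19/21 ≈ -0.90476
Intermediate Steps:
m(l) = l/6 (m(l) = l*(⅙) = l/6)
q = -38/7 (q = -3/7 - 5 = -38/7 ≈ -5.4286)
(1*m(1 + 0))*q = (1*((1 + 0)/6))*(-38/7) = (1*((⅙)*1))*(-38/7) = (1*(⅙))*(-38/7) = (⅙)*(-38/7) = -19/21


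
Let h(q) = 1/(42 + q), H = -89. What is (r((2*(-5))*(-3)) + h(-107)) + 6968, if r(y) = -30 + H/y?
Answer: 2704657/390 ≈ 6935.0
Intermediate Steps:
r(y) = -30 - 89/y
(r((2*(-5))*(-3)) + h(-107)) + 6968 = ((-30 - 89/((2*(-5))*(-3))) + 1/(42 - 107)) + 6968 = ((-30 - 89/((-10*(-3)))) + 1/(-65)) + 6968 = ((-30 - 89/30) - 1/65) + 6968 = (-989/30 - 1/65) + 6968 = -12863/390 + 6968 = 2704657/390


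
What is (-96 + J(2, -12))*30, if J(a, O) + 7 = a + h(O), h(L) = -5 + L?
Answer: -3540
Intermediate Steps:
J(a, O) = -12 + O + a (J(a, O) = -7 + (a + (-5 + O)) = -7 + (-5 + O + a) = -12 + O + a)
(-96 + J(2, -12))*30 = (-96 + (-12 - 12 + 2))*30 = (-96 - 22)*30 = -118*30 = -3540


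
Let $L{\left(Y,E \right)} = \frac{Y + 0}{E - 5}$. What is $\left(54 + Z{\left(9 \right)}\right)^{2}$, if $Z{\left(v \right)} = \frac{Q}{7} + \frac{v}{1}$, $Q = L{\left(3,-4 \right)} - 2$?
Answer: $\frac{35344}{9} \approx 3927.1$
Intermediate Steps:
$L{\left(Y,E \right)} = \frac{Y}{-5 + E}$
$Q = - \frac{7}{3}$ ($Q = \frac{3}{-5 - 4} - 2 = \frac{3}{-9} - 2 = 3 \left(- \frac{1}{9}\right) - 2 = - \frac{1}{3} - 2 = - \frac{7}{3} \approx -2.3333$)
$Z{\left(v \right)} = - \frac{1}{3} + v$ ($Z{\left(v \right)} = - \frac{7}{3 \cdot 7} + \frac{v}{1} = \left(- \frac{7}{3}\right) \frac{1}{7} + v 1 = - \frac{1}{3} + v$)
$\left(54 + Z{\left(9 \right)}\right)^{2} = \left(54 + \left(- \frac{1}{3} + 9\right)\right)^{2} = \left(54 + \frac{26}{3}\right)^{2} = \left(\frac{188}{3}\right)^{2} = \frac{35344}{9}$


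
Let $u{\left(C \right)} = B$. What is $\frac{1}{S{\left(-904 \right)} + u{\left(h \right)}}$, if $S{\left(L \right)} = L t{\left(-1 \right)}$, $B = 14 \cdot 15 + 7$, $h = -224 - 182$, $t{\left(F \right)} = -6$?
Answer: $\frac{1}{5641} \approx 0.00017727$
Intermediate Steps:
$h = -406$ ($h = -224 - 182 = -406$)
$B = 217$ ($B = 210 + 7 = 217$)
$S{\left(L \right)} = - 6 L$ ($S{\left(L \right)} = L \left(-6\right) = - 6 L$)
$u{\left(C \right)} = 217$
$\frac{1}{S{\left(-904 \right)} + u{\left(h \right)}} = \frac{1}{\left(-6\right) \left(-904\right) + 217} = \frac{1}{5424 + 217} = \frac{1}{5641}$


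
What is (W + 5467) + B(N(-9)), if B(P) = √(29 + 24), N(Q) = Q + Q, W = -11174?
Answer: -5707 + √53 ≈ -5699.7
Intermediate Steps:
N(Q) = 2*Q
B(P) = √53
(W + 5467) + B(N(-9)) = (-11174 + 5467) + √53 = -5707 + √53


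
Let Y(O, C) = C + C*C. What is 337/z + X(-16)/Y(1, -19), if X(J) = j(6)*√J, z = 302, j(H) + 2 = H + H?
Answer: 337/302 + 20*I/171 ≈ 1.1159 + 0.11696*I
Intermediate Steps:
j(H) = -2 + 2*H (j(H) = -2 + (H + H) = -2 + 2*H)
Y(O, C) = C + C²
X(J) = 10*√J (X(J) = (-2 + 2*6)*√J = (-2 + 12)*√J = 10*√J)
337/z + X(-16)/Y(1, -19) = 337/302 + (10*√(-16))/((-19*(1 - 19))) = 337*(1/302) + (10*(4*I))/((-19*(-18))) = 337/302 + (40*I)/342 = 337/302 + (40*I)*(1/342) = 337/302 + 20*I/171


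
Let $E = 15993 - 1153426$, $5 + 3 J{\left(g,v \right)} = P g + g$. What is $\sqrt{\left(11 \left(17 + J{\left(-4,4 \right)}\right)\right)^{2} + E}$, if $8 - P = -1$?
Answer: $i \sqrt{1136949} \approx 1066.3 i$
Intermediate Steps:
$P = 9$ ($P = 8 - -1 = 8 + 1 = 9$)
$J{\left(g,v \right)} = - \frac{5}{3} + \frac{10 g}{3}$ ($J{\left(g,v \right)} = - \frac{5}{3} + \frac{9 g + g}{3} = - \frac{5}{3} + \frac{10 g}{3}$)
$E = -1137433$
$\sqrt{\left(11 \left(17 + J{\left(-4,4 \right)}\right)\right)^{2} + E} = \sqrt{\left(11 \left(17 + \left(- \frac{5}{3} + \frac{10}{3} \left(-4\right)\right)\right)\right)^{2} - 1137433} = \sqrt{\left(11 \left(17 - 15\right)\right)^{2} - 1137433} = \sqrt{\left(11 \cdot 2\right)^{2} - 1137433} = \sqrt{22^{2} - 1137433} = \sqrt{484 - 1137433} = \sqrt{-1136949} = i \sqrt{1136949}$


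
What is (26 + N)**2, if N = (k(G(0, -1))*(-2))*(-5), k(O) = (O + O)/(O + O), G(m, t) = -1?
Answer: 1296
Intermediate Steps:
k(O) = 1 (k(O) = (2*O)/((2*O)) = (2*O)*(1/(2*O)) = 1)
N = 10 (N = (1*(-2))*(-5) = -2*(-5) = 10)
(26 + N)**2 = (26 + 10)**2 = 36**2 = 1296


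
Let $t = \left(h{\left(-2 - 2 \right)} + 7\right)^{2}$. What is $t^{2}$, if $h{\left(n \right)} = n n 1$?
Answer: $279841$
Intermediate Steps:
$h{\left(n \right)} = n^{2}$ ($h{\left(n \right)} = n^{2} \cdot 1 = n^{2}$)
$t = 529$ ($t = \left(\left(-2 - 2\right)^{2} + 7\right)^{2} = \left(\left(-4\right)^{2} + 7\right)^{2} = \left(16 + 7\right)^{2} = 23^{2} = 529$)
$t^{2} = 529^{2} = 279841$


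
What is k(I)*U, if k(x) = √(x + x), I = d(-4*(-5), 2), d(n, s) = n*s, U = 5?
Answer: 20*√5 ≈ 44.721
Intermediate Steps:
I = 40 (I = -4*(-5)*2 = 20*2 = 40)
k(x) = √2*√x (k(x) = √(2*x) = √2*√x)
k(I)*U = (√2*√40)*5 = (√2*(2*√10))*5 = (4*√5)*5 = 20*√5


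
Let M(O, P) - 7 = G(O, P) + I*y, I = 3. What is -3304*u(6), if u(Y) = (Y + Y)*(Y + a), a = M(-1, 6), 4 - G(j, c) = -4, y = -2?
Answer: -594720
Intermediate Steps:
G(j, c) = 8 (G(j, c) = 4 - 1*(-4) = 4 + 4 = 8)
M(O, P) = 9 (M(O, P) = 7 + (8 + 3*(-2)) = 7 + (8 - 6) = 7 + 2 = 9)
a = 9
u(Y) = 2*Y*(9 + Y) (u(Y) = (Y + Y)*(Y + 9) = (2*Y)*(9 + Y) = 2*Y*(9 + Y))
-3304*u(6) = -6608*6*(9 + 6) = -6608*6*15 = -3304*180 = -594720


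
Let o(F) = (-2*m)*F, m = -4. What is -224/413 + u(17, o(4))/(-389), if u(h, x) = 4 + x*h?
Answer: -44780/22951 ≈ -1.9511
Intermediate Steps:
o(F) = 8*F (o(F) = (-2*(-4))*F = 8*F)
u(h, x) = 4 + h*x
-224/413 + u(17, o(4))/(-389) = -224/413 + (4 + 17*(8*4))/(-389) = -224*1/413 + (4 + 17*32)*(-1/389) = -32/59 + (4 + 544)*(-1/389) = -32/59 + 548*(-1/389) = -32/59 - 548/389 = -44780/22951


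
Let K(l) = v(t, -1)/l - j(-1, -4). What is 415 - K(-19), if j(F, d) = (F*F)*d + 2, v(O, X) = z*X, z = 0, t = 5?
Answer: 413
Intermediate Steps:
v(O, X) = 0 (v(O, X) = 0*X = 0)
j(F, d) = 2 + d*F**2 (j(F, d) = F**2*d + 2 = d*F**2 + 2 = 2 + d*F**2)
K(l) = 2 (K(l) = 0/l - (2 - 4*(-1)**2) = 0 - (2 - 4*1) = 0 - (2 - 4) = 0 - 1*(-2) = 0 + 2 = 2)
415 - K(-19) = 415 - 1*2 = 415 - 2 = 413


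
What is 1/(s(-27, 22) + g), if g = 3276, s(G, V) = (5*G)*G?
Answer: 1/6921 ≈ 0.00014449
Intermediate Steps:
s(G, V) = 5*G²
1/(s(-27, 22) + g) = 1/(5*(-27)² + 3276) = 1/(5*729 + 3276) = 1/(3645 + 3276) = 1/6921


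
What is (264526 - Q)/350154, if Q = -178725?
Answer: 443251/350154 ≈ 1.2659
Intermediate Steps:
(264526 - Q)/350154 = (264526 - 1*(-178725))/350154 = (264526 + 178725)*(1/350154) = 443251*(1/350154) = 443251/350154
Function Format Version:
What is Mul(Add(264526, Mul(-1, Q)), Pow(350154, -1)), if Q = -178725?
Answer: Rational(443251, 350154) ≈ 1.2659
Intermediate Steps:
Mul(Add(264526, Mul(-1, Q)), Pow(350154, -1)) = Mul(Add(264526, Mul(-1, -178725)), Pow(350154, -1)) = Mul(Add(264526, 178725), Rational(1, 350154)) = Mul(443251, Rational(1, 350154)) = Rational(443251, 350154)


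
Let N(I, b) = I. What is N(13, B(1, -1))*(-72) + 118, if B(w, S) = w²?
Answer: -818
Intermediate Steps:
N(13, B(1, -1))*(-72) + 118 = 13*(-72) + 118 = -936 + 118 = -818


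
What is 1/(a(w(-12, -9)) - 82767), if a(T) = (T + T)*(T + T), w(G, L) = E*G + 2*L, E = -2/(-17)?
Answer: -289/23484063 ≈ -1.2306e-5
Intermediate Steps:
E = 2/17 (E = -2*(-1/17) = 2/17 ≈ 0.11765)
w(G, L) = 2*L + 2*G/17 (w(G, L) = 2*G/17 + 2*L = 2*L + 2*G/17)
a(T) = 4*T² (a(T) = (2*T)*(2*T) = 4*T²)
1/(a(w(-12, -9)) - 82767) = 1/(4*(2*(-9) + (2/17)*(-12))² - 82767) = 1/(4*(-18 - 24/17)² - 82767) = 1/(4*(-330/17)² - 82767) = 1/(4*(108900/289) - 82767) = 1/(435600/289 - 82767) = 1/(-23484063/289) = -289/23484063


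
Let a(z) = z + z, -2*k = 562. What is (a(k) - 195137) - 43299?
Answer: -238998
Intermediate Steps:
k = -281 (k = -1/2*562 = -281)
a(z) = 2*z
(a(k) - 195137) - 43299 = (2*(-281) - 195137) - 43299 = (-562 - 195137) - 43299 = -195699 - 43299 = -238998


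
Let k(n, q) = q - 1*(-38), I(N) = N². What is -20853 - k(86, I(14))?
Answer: -21087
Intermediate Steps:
k(n, q) = 38 + q (k(n, q) = q + 38 = 38 + q)
-20853 - k(86, I(14)) = -20853 - (38 + 14²) = -20853 - (38 + 196) = -20853 - 1*234 = -20853 - 234 = -21087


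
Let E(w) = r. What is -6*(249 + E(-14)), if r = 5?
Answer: -1524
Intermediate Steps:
E(w) = 5
-6*(249 + E(-14)) = -6*(249 + 5) = -6*254 = -1524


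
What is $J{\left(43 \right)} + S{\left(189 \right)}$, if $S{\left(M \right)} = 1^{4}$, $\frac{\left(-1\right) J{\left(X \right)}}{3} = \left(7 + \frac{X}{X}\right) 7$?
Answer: $-167$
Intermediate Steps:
$J{\left(X \right)} = -168$ ($J{\left(X \right)} = - 3 \left(7 + \frac{X}{X}\right) 7 = - 3 \left(7 + 1\right) 7 = - 3 \cdot 8 \cdot 7 = \left(-3\right) 56 = -168$)
$S{\left(M \right)} = 1$
$J{\left(43 \right)} + S{\left(189 \right)} = -168 + 1 = -167$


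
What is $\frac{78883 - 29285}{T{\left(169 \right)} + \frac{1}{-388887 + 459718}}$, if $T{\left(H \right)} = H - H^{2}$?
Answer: $- \frac{3513075938}{2011033751} \approx -1.7469$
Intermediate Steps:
$\frac{78883 - 29285}{T{\left(169 \right)} + \frac{1}{-388887 + 459718}} = \frac{78883 - 29285}{169 \left(1 - 169\right) + \frac{1}{-388887 + 459718}} = \frac{49598}{169 \left(1 - 169\right) + \frac{1}{70831}} = \frac{49598}{169 \left(-168\right) + \frac{1}{70831}} = \frac{49598}{-28392 + \frac{1}{70831}} = \frac{49598}{- \frac{2011033751}{70831}} = 49598 \left(- \frac{70831}{2011033751}\right) = - \frac{3513075938}{2011033751}$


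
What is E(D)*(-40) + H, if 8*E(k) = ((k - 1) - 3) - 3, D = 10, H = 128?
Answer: 113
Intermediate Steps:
E(k) = -7/8 + k/8 (E(k) = (((k - 1) - 3) - 3)/8 = (((-1 + k) - 3) - 3)/8 = ((-4 + k) - 3)/8 = (-7 + k)/8 = -7/8 + k/8)
E(D)*(-40) + H = (-7/8 + (⅛)*10)*(-40) + 128 = (-7/8 + 5/4)*(-40) + 128 = (3/8)*(-40) + 128 = -15 + 128 = 113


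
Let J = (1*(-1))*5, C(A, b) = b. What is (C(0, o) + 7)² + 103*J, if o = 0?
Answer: -466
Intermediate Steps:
J = -5 (J = -1*5 = -5)
(C(0, o) + 7)² + 103*J = (0 + 7)² + 103*(-5) = 7² - 515 = 49 - 515 = -466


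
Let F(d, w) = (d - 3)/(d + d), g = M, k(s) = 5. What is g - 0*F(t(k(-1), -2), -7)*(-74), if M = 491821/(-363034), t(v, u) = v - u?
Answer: -491821/363034 ≈ -1.3548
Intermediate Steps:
M = -491821/363034 (M = 491821*(-1/363034) = -491821/363034 ≈ -1.3548)
g = -491821/363034 ≈ -1.3548
F(d, w) = (-3 + d)/(2*d) (F(d, w) = (-3 + d)/((2*d)) = (-3 + d)*(1/(2*d)) = (-3 + d)/(2*d))
g - 0*F(t(k(-1), -2), -7)*(-74) = -491821/363034 - 0*((-3 + (5 - 1*(-2)))/(2*(5 - 1*(-2))))*(-74) = -491821/363034 - 0*((-3 + (5 + 2))/(2*(5 + 2)))*(-74) = -491821/363034 - 0*((½)*(-3 + 7)/7)*(-74) = -491821/363034 - 0*((½)*(⅐)*4)*(-74) = -491821/363034 - 0*(2/7)*(-74) = -491821/363034 - 0*(-74) = -491821/363034 - 1*0 = -491821/363034 + 0 = -491821/363034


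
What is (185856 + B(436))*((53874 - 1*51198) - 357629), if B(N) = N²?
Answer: -133445290256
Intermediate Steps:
(185856 + B(436))*((53874 - 1*51198) - 357629) = (185856 + 436²)*((53874 - 1*51198) - 357629) = (185856 + 190096)*((53874 - 51198) - 357629) = 375952*(2676 - 357629) = 375952*(-354953) = -133445290256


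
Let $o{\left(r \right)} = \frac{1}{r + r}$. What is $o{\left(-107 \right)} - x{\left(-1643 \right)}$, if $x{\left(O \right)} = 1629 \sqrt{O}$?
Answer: $- \frac{1}{214} - 1629 i \sqrt{1643} \approx -0.0046729 - 66030.0 i$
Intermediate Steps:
$o{\left(r \right)} = \frac{1}{2 r}$
$o{\left(-107 \right)} - x{\left(-1643 \right)} = \frac{1}{2 \left(-107\right)} - 1629 \sqrt{-1643} = \frac{1}{2} \left(- \frac{1}{107}\right) - 1629 i \sqrt{1643} = - \frac{1}{214} - 1629 i \sqrt{1643}$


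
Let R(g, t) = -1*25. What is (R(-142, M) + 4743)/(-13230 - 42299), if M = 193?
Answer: -4718/55529 ≈ -0.084965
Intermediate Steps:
R(g, t) = -25
(R(-142, M) + 4743)/(-13230 - 42299) = (-25 + 4743)/(-13230 - 42299) = 4718/(-55529) = 4718*(-1/55529) = -4718/55529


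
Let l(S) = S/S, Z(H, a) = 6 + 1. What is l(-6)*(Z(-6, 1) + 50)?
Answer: 57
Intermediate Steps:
Z(H, a) = 7
l(S) = 1
l(-6)*(Z(-6, 1) + 50) = 1*(7 + 50) = 1*57 = 57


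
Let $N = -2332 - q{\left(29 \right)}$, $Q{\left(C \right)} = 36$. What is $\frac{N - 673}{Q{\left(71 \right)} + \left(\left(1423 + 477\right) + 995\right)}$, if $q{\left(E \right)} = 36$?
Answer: $- \frac{3041}{2931} \approx -1.0375$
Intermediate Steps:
$N = -2368$ ($N = -2332 - 36 = -2368$)
$\frac{N - 673}{Q{\left(71 \right)} + \left(\left(1423 + 477\right) + 995\right)} = \frac{-2368 - 673}{36 + \left(\left(1423 + 477\right) + 995\right)} = - \frac{3041}{36 + \left(1900 + 995\right)} = - \frac{3041}{36 + 2895} = - \frac{3041}{2931}$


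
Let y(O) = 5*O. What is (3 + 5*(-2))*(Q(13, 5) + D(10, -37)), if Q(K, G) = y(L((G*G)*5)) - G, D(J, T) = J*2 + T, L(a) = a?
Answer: -4221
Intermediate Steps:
D(J, T) = T + 2*J (D(J, T) = 2*J + T = T + 2*J)
Q(K, G) = -G + 25*G² (Q(K, G) = 5*((G*G)*5) - G = 5*(G²*5) - G = 5*(5*G²) - G = 25*G² - G = -G + 25*G²)
(3 + 5*(-2))*(Q(13, 5) + D(10, -37)) = (3 + 5*(-2))*(5*(-1 + 25*5) + (-37 + 2*10)) = (3 - 10)*(5*(-1 + 125) + (-37 + 20)) = -7*(5*124 - 17) = -7*(620 - 17) = -7*603 = -4221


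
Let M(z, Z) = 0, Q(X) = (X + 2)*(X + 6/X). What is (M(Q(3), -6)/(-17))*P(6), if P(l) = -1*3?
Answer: 0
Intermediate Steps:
Q(X) = (2 + X)*(X + 6/X)
P(l) = -3
(M(Q(3), -6)/(-17))*P(6) = (0/(-17))*(-3) = (0*(-1/17))*(-3) = 0*(-3) = 0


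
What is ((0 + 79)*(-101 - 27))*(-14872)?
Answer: 150385664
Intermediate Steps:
((0 + 79)*(-101 - 27))*(-14872) = (79*(-128))*(-14872) = -10112*(-14872) = 150385664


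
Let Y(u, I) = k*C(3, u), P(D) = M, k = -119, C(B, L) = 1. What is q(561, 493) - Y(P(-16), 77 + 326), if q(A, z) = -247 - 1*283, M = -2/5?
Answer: -411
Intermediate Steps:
M = -⅖ (M = -2*⅕ = -⅖ ≈ -0.40000)
q(A, z) = -530 (q(A, z) = -247 - 283 = -530)
P(D) = -⅖
Y(u, I) = -119 (Y(u, I) = -119*1 = -119)
q(561, 493) - Y(P(-16), 77 + 326) = -530 - 1*(-119) = -530 + 119 = -411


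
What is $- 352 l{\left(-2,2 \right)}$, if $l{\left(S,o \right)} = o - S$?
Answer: $-1408$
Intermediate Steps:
$- 352 l{\left(-2,2 \right)} = - 352 \left(2 - -2\right) = - 352 \left(2 + 2\right) = - 352 \cdot 4 = \left(-1\right) 1408 = -1408$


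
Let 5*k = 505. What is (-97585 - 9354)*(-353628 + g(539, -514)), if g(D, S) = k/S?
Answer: 19437755892527/514 ≈ 3.7817e+10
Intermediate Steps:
k = 101 (k = (⅕)*505 = 101)
g(D, S) = 101/S
(-97585 - 9354)*(-353628 + g(539, -514)) = (-97585 - 9354)*(-353628 + 101/(-514)) = -106939*(-353628 + 101*(-1/514)) = -106939*(-353628 - 101/514) = -106939*(-181764893/514) = 19437755892527/514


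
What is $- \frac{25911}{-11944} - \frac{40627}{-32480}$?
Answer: $\frac{165854771}{48492640} \approx 3.4202$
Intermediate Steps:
$- \frac{25911}{-11944} - \frac{40627}{-32480} = \left(-25911\right) \left(- \frac{1}{11944}\right) - - \frac{40627}{32480} = \frac{25911}{11944} + \frac{40627}{32480} = \frac{165854771}{48492640}$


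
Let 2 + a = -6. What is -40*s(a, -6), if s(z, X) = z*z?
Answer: -2560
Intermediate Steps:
a = -8 (a = -2 - 6 = -8)
s(z, X) = z²
-40*s(a, -6) = -40*(-8)² = -40*64 = -2560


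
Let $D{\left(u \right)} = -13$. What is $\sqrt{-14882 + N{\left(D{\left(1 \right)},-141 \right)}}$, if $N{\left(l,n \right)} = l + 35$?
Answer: $2 i \sqrt{3715} \approx 121.9 i$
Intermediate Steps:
$N{\left(l,n \right)} = 35 + l$
$\sqrt{-14882 + N{\left(D{\left(1 \right)},-141 \right)}} = \sqrt{-14882 + \left(35 - 13\right)} = \sqrt{-14882 + 22} = \sqrt{-14860} = 2 i \sqrt{3715}$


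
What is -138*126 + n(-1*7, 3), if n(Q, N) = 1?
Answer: -17387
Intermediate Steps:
-138*126 + n(-1*7, 3) = -138*126 + 1 = -17388 + 1 = -17387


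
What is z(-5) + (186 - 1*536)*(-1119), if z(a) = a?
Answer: 391645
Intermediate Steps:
z(-5) + (186 - 1*536)*(-1119) = -5 + (186 - 1*536)*(-1119) = -5 + (186 - 536)*(-1119) = -5 - 350*(-1119) = -5 + 391650 = 391645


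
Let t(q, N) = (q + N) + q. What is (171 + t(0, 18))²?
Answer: 35721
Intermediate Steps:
t(q, N) = N + 2*q (t(q, N) = (N + q) + q = N + 2*q)
(171 + t(0, 18))² = (171 + (18 + 2*0))² = (171 + (18 + 0))² = (171 + 18)² = 189² = 35721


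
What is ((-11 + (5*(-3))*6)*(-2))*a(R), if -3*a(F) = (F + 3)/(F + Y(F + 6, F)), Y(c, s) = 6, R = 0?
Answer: -101/3 ≈ -33.667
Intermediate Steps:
a(F) = -(3 + F)/(3*(6 + F)) (a(F) = -(F + 3)/(3*(F + 6)) = -(3 + F)/(3*(6 + F)))
((-11 + (5*(-3))*6)*(-2))*a(R) = ((-11 + (5*(-3))*6)*(-2))*((-3 - 1*0)/(3*(6 + 0))) = ((-11 - 15*6)*(-2))*((⅓)*(-3 + 0)/6) = ((-11 - 90)*(-2))*((⅓)*(⅙)*(-3)) = -101*(-2)*(-⅙) = 202*(-⅙) = -101/3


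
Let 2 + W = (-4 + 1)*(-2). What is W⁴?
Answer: 256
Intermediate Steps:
W = 4 (W = -2 + (-4 + 1)*(-2) = -2 - 3*(-2) = -2 + 6 = 4)
W⁴ = 4⁴ = 256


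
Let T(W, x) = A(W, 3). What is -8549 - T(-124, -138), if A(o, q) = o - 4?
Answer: -8421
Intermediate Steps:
A(o, q) = -4 + o
T(W, x) = -4 + W
-8549 - T(-124, -138) = -8549 - (-4 - 124) = -8549 - 1*(-128) = -8549 + 128 = -8421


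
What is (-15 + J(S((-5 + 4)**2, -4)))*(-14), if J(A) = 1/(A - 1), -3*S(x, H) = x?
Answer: 441/2 ≈ 220.50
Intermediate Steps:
S(x, H) = -x/3
J(A) = 1/(-1 + A)
(-15 + J(S((-5 + 4)**2, -4)))*(-14) = (-15 + 1/(-1 - (-5 + 4)**2/3))*(-14) = (-15 + 1/(-1 - 1/3*(-1)**2))*(-14) = (-15 + 1/(-1 - 1/3*1))*(-14) = (-15 + 1/(-1 - 1/3))*(-14) = (-15 + 1/(-4/3))*(-14) = (-15 - 3/4)*(-14) = -63/4*(-14) = 441/2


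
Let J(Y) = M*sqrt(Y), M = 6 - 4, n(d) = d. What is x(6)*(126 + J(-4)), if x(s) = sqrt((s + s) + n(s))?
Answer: sqrt(2)*(378 + 12*I) ≈ 534.57 + 16.971*I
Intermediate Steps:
M = 2
J(Y) = 2*sqrt(Y)
x(s) = sqrt(3)*sqrt(s) (x(s) = sqrt((s + s) + s) = sqrt(2*s + s) = sqrt(3*s) = sqrt(3)*sqrt(s))
x(6)*(126 + J(-4)) = (sqrt(3)*sqrt(6))*(126 + 2*sqrt(-4)) = (3*sqrt(2))*(126 + 2*(2*I)) = (3*sqrt(2))*(126 + 4*I) = 3*sqrt(2)*(126 + 4*I)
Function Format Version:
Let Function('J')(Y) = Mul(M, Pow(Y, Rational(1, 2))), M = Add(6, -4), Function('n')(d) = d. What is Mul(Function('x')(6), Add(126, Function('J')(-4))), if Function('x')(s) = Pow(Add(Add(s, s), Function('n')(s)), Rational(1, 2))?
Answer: Mul(Pow(2, Rational(1, 2)), Add(378, Mul(12, I))) ≈ Add(534.57, Mul(16.971, I))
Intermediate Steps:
M = 2
Function('J')(Y) = Mul(2, Pow(Y, Rational(1, 2)))
Function('x')(s) = Mul(Pow(3, Rational(1, 2)), Pow(s, Rational(1, 2))) (Function('x')(s) = Pow(Add(Add(s, s), s), Rational(1, 2)) = Pow(Add(Mul(2, s), s), Rational(1, 2)) = Pow(Mul(3, s), Rational(1, 2)) = Mul(Pow(3, Rational(1, 2)), Pow(s, Rational(1, 2))))
Mul(Function('x')(6), Add(126, Function('J')(-4))) = Mul(Mul(Pow(3, Rational(1, 2)), Pow(6, Rational(1, 2))), Add(126, Mul(2, Pow(-4, Rational(1, 2))))) = Mul(Mul(3, Pow(2, Rational(1, 2))), Add(126, Mul(2, Mul(2, I)))) = Mul(Mul(3, Pow(2, Rational(1, 2))), Add(126, Mul(4, I))) = Mul(3, Pow(2, Rational(1, 2)), Add(126, Mul(4, I)))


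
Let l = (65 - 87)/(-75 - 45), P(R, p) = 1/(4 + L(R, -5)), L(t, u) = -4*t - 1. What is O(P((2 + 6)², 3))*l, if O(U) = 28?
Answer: 77/15 ≈ 5.1333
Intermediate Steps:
L(t, u) = -1 - 4*t
P(R, p) = 1/(3 - 4*R) (P(R, p) = 1/(4 + (-1 - 4*R)) = 1/(3 - 4*R))
l = 11/60 (l = -22/(-120) = -22*(-1/120) = 11/60 ≈ 0.18333)
O(P((2 + 6)², 3))*l = 28*(11/60) = 77/15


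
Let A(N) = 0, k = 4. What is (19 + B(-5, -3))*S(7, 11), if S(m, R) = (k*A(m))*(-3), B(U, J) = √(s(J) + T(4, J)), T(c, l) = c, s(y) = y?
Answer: 0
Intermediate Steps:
B(U, J) = √(4 + J) (B(U, J) = √(J + 4) = √(4 + J))
S(m, R) = 0 (S(m, R) = (4*0)*(-3) = 0*(-3) = 0)
(19 + B(-5, -3))*S(7, 11) = (19 + √(4 - 3))*0 = (19 + √1)*0 = (19 + 1)*0 = 20*0 = 0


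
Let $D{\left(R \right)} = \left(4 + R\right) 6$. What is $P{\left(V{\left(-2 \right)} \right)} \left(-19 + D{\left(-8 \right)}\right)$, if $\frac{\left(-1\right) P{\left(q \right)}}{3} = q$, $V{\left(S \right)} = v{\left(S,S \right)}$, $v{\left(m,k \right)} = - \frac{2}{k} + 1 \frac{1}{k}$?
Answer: $\frac{129}{2} \approx 64.5$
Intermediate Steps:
$v{\left(m,k \right)} = - \frac{1}{k}$ ($v{\left(m,k \right)} = - \frac{2}{k} + \frac{1}{k} = - \frac{1}{k}$)
$V{\left(S \right)} = - \frac{1}{S}$
$P{\left(q \right)} = - 3 q$
$D{\left(R \right)} = 24 + 6 R$
$P{\left(V{\left(-2 \right)} \right)} \left(-19 + D{\left(-8 \right)}\right) = - 3 \left(- \frac{1}{-2}\right) \left(-19 + \left(24 + 6 \left(-8\right)\right)\right) = - 3 \left(\left(-1\right) \left(- \frac{1}{2}\right)\right) \left(-19 + \left(24 - 48\right)\right) = \left(-3\right) \frac{1}{2} \left(-19 - 24\right) = \left(- \frac{3}{2}\right) \left(-43\right) = \frac{129}{2}$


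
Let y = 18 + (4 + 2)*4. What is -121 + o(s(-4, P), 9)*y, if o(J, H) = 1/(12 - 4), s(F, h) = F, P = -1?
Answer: -463/4 ≈ -115.75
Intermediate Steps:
o(J, H) = ⅛ (o(J, H) = 1/8 = ⅛)
y = 42 (y = 18 + 6*4 = 18 + 24 = 42)
-121 + o(s(-4, P), 9)*y = -121 + (⅛)*42 = -121 + 21/4 = -463/4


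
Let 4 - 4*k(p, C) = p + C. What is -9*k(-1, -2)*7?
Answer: -441/4 ≈ -110.25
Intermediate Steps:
k(p, C) = 1 - C/4 - p/4 (k(p, C) = 1 - (p + C)/4 = 1 - (C + p)/4 = 1 + (-C/4 - p/4) = 1 - C/4 - p/4)
-9*k(-1, -2)*7 = -9*(1 - ¼*(-2) - ¼*(-1))*7 = -9*(1 + ½ + ¼)*7 = -9*7/4*7 = -63/4*7 = -441/4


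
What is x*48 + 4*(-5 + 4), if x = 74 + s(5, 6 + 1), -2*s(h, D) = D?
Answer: 3380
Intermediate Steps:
s(h, D) = -D/2
x = 141/2 (x = 74 - (6 + 1)/2 = 74 - ½*7 = 74 - 7/2 = 141/2 ≈ 70.500)
x*48 + 4*(-5 + 4) = (141/2)*48 + 4*(-5 + 4) = 3384 + 4*(-1) = 3384 - 4 = 3380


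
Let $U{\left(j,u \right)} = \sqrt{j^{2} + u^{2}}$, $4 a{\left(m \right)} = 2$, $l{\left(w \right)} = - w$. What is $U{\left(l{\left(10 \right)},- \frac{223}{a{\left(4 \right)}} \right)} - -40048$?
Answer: $40048 + 2 \sqrt{49754} \approx 40494.0$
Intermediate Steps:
$a{\left(m \right)} = \frac{1}{2}$ ($a{\left(m \right)} = \frac{1}{4} \cdot 2 = \frac{1}{2}$)
$U{\left(l{\left(10 \right)},- \frac{223}{a{\left(4 \right)}} \right)} - -40048 = \sqrt{\left(\left(-1\right) 10\right)^{2} + \left(- 223 \frac{1}{\frac{1}{2}}\right)^{2}} - -40048 = \sqrt{\left(-10\right)^{2} + \left(\left(-223\right) 2\right)^{2}} + 40048 = \sqrt{100 + \left(-446\right)^{2}} + 40048 = \sqrt{100 + 198916} + 40048 = \sqrt{199016} + 40048 = 2 \sqrt{49754} + 40048 = 40048 + 2 \sqrt{49754}$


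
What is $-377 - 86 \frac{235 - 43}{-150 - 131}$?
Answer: $- \frac{89425}{281} \approx -318.24$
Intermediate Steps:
$-377 - 86 \frac{235 - 43}{-150 - 131} = -377 - 86 \frac{192}{-281} = -377 - 86 \cdot 192 \left(- \frac{1}{281}\right) = -377 - - \frac{16512}{281} = -377 + \frac{16512}{281} = - \frac{89425}{281}$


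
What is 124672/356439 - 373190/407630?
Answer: -8219942305/14529522957 ≈ -0.56574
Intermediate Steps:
124672/356439 - 373190/407630 = 124672*(1/356439) - 373190*1/407630 = 124672/356439 - 37319/40763 = -8219942305/14529522957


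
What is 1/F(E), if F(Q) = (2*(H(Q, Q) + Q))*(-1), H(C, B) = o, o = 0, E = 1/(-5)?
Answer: 5/2 ≈ 2.5000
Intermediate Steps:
E = -1/5 ≈ -0.20000
H(C, B) = 0
F(Q) = -2*Q (F(Q) = (2*(0 + Q))*(-1) = (2*Q)*(-1) = -2*Q)
1/F(E) = 1/(-2*(-1/5)) = 1/(2/5) = 5/2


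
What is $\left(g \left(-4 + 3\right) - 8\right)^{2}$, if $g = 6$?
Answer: $196$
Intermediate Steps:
$\left(g \left(-4 + 3\right) - 8\right)^{2} = \left(6 \left(-4 + 3\right) - 8\right)^{2} = \left(6 \left(-1\right) - 8\right)^{2} = \left(-6 - 8\right)^{2} = \left(-14\right)^{2} = 196$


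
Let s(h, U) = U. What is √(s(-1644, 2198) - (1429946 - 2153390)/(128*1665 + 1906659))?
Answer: √1097573914981266/706593 ≈ 46.886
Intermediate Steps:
√(s(-1644, 2198) - (1429946 - 2153390)/(128*1665 + 1906659)) = √(2198 - (1429946 - 2153390)/(128*1665 + 1906659)) = √(2198 - (-723444)/(213120 + 1906659)) = √(2198 - (-723444)/2119779) = √(2198 - 1*(-241148/706593)) = √(2198 + 241148/706593) = √(1553332562/706593) = √1097573914981266/706593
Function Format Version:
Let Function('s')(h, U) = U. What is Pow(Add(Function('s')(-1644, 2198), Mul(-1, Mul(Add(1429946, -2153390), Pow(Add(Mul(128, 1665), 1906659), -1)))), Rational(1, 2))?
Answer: Mul(Rational(1, 706593), Pow(1097573914981266, Rational(1, 2))) ≈ 46.886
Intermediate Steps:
Pow(Add(Function('s')(-1644, 2198), Mul(-1, Mul(Add(1429946, -2153390), Pow(Add(Mul(128, 1665), 1906659), -1)))), Rational(1, 2)) = Pow(Add(2198, Mul(-1, Mul(Add(1429946, -2153390), Pow(Add(Mul(128, 1665), 1906659), -1)))), Rational(1, 2)) = Pow(Add(2198, Mul(-1, Mul(-723444, Pow(Add(213120, 1906659), -1)))), Rational(1, 2)) = Pow(Add(2198, Mul(-1, Mul(-723444, Pow(2119779, -1)))), Rational(1, 2)) = Pow(Add(2198, Mul(-1, Mul(-723444, Rational(1, 2119779)))), Rational(1, 2)) = Pow(Add(2198, Mul(-1, Rational(-241148, 706593))), Rational(1, 2)) = Pow(Add(2198, Rational(241148, 706593)), Rational(1, 2)) = Pow(Rational(1553332562, 706593), Rational(1, 2)) = Mul(Rational(1, 706593), Pow(1097573914981266, Rational(1, 2)))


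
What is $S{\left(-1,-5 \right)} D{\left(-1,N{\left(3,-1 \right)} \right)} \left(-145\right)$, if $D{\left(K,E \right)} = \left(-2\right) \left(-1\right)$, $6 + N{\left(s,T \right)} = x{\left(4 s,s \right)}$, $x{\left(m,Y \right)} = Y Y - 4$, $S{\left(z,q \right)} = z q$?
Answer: $-1450$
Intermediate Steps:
$S{\left(z,q \right)} = q z$
$x{\left(m,Y \right)} = -4 + Y^{2}$ ($x{\left(m,Y \right)} = Y^{2} - 4 = -4 + Y^{2}$)
$N{\left(s,T \right)} = -10 + s^{2}$ ($N{\left(s,T \right)} = -6 + \left(-4 + s^{2}\right) = -10 + s^{2}$)
$D{\left(K,E \right)} = 2$
$S{\left(-1,-5 \right)} D{\left(-1,N{\left(3,-1 \right)} \right)} \left(-145\right) = \left(-5\right) \left(-1\right) 2 \left(-145\right) = 5 \cdot 2 \left(-145\right) = 10 \left(-145\right) = -1450$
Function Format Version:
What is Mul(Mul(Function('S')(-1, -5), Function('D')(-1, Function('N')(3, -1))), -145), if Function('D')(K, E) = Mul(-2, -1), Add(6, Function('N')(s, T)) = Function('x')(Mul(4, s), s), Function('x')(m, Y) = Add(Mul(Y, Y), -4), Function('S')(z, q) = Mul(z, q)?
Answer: -1450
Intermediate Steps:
Function('S')(z, q) = Mul(q, z)
Function('x')(m, Y) = Add(-4, Pow(Y, 2)) (Function('x')(m, Y) = Add(Pow(Y, 2), -4) = Add(-4, Pow(Y, 2)))
Function('N')(s, T) = Add(-10, Pow(s, 2)) (Function('N')(s, T) = Add(-6, Add(-4, Pow(s, 2))) = Add(-10, Pow(s, 2)))
Function('D')(K, E) = 2
Mul(Mul(Function('S')(-1, -5), Function('D')(-1, Function('N')(3, -1))), -145) = Mul(Mul(Mul(-5, -1), 2), -145) = Mul(Mul(5, 2), -145) = Mul(10, -145) = -1450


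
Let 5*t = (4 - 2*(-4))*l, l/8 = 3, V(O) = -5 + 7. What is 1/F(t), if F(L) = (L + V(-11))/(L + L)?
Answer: 288/149 ≈ 1.9329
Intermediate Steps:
V(O) = 2
l = 24 (l = 8*3 = 24)
t = 288/5 (t = ((4 - 2*(-4))*24)/5 = ((4 + 8)*24)/5 = (12*24)/5 = (⅕)*288 = 288/5 ≈ 57.600)
F(L) = (2 + L)/(2*L) (F(L) = (L + 2)/(L + L) = (2 + L)/((2*L)) = (2 + L)*(1/(2*L)) = (2 + L)/(2*L))
1/F(t) = 1/((2 + 288/5)/(2*(288/5))) = 1/((½)*(5/288)*(298/5)) = 1/(149/288) = 288/149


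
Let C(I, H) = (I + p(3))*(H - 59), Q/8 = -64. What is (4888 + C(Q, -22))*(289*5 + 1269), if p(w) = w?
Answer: 125161538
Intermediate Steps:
Q = -512 (Q = 8*(-64) = -512)
C(I, H) = (-59 + H)*(3 + I) (C(I, H) = (I + 3)*(H - 59) = (3 + I)*(-59 + H) = (-59 + H)*(3 + I))
(4888 + C(Q, -22))*(289*5 + 1269) = (4888 + (-177 - 59*(-512) + 3*(-22) - 22*(-512)))*(289*5 + 1269) = (4888 + (-177 + 30208 - 66 + 11264))*(1445 + 1269) = (4888 + 41229)*2714 = 46117*2714 = 125161538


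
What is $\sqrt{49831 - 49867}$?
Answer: $6 i \approx 6.0 i$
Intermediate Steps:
$\sqrt{49831 - 49867} = \sqrt{-36} = 6 i$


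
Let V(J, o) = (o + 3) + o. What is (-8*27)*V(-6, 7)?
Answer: -3672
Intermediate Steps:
V(J, o) = 3 + 2*o (V(J, o) = (3 + o) + o = 3 + 2*o)
(-8*27)*V(-6, 7) = (-8*27)*(3 + 2*7) = -216*(3 + 14) = -216*17 = -3672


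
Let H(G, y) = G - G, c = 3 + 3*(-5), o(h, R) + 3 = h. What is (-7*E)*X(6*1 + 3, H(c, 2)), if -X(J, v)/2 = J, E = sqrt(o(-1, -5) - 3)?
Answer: 126*I*sqrt(7) ≈ 333.36*I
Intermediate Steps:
o(h, R) = -3 + h
c = -12 (c = 3 - 15 = -12)
H(G, y) = 0
E = I*sqrt(7) (E = sqrt((-3 - 1) - 3) = sqrt(-4 - 3) = sqrt(-7) = I*sqrt(7) ≈ 2.6458*I)
X(J, v) = -2*J
(-7*E)*X(6*1 + 3, H(c, 2)) = (-7*I*sqrt(7))*(-2*(6*1 + 3)) = (-7*I*sqrt(7))*(-2*(6 + 3)) = (-7*I*sqrt(7))*(-2*9) = -7*I*sqrt(7)*(-18) = 126*I*sqrt(7)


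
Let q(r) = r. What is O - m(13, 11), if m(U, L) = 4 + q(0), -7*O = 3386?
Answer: -3414/7 ≈ -487.71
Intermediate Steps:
O = -3386/7 (O = -1/7*3386 = -3386/7 ≈ -483.71)
m(U, L) = 4 (m(U, L) = 4 + 0 = 4)
O - m(13, 11) = -3386/7 - 1*4 = -3386/7 - 4 = -3414/7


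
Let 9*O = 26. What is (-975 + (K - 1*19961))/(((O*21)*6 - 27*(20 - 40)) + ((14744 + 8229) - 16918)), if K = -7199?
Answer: -28135/6959 ≈ -4.0430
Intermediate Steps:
O = 26/9 (O = (⅑)*26 = 26/9 ≈ 2.8889)
(-975 + (K - 1*19961))/(((O*21)*6 - 27*(20 - 40)) + ((14744 + 8229) - 16918)) = (-975 + (-7199 - 1*19961))/((((26/9)*21)*6 - 27*(20 - 40)) + ((14744 + 8229) - 16918)) = (-975 + (-7199 - 19961))/(((182/3)*6 - 27*(-20)) + (22973 - 16918)) = (-975 - 27160)/((364 + 540) + 6055) = -28135/(904 + 6055) = -28135/6959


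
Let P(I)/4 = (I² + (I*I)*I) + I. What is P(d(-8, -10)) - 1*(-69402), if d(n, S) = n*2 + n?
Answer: 16314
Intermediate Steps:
d(n, S) = 3*n (d(n, S) = 2*n + n = 3*n)
P(I) = 4*I + 4*I² + 4*I³ (P(I) = 4*((I² + (I*I)*I) + I) = 4*((I² + I²*I) + I) = 4*((I² + I³) + I) = 4*(I + I² + I³) = 4*I + 4*I² + 4*I³)
P(d(-8, -10)) - 1*(-69402) = 4*(3*(-8))*(1 + 3*(-8) + (3*(-8))²) - 1*(-69402) = 4*(-24)*(1 - 24 + (-24)²) + 69402 = 4*(-24)*(1 - 24 + 576) + 69402 = 4*(-24)*553 + 69402 = -53088 + 69402 = 16314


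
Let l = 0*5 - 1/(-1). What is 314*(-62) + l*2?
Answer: -19466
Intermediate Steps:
l = 1 (l = 0 - 1*(-1) = 0 + 1 = 1)
314*(-62) + l*2 = 314*(-62) + 1*2 = -19468 + 2 = -19466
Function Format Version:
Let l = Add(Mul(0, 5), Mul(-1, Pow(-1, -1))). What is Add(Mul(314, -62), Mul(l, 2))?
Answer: -19466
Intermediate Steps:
l = 1 (l = Add(0, Mul(-1, -1)) = Add(0, 1) = 1)
Add(Mul(314, -62), Mul(l, 2)) = Add(Mul(314, -62), Mul(1, 2)) = Add(-19468, 2) = -19466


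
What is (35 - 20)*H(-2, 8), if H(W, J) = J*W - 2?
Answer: -270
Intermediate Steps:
H(W, J) = -2 + J*W
(35 - 20)*H(-2, 8) = (35 - 20)*(-2 + 8*(-2)) = 15*(-2 - 16) = 15*(-18) = -270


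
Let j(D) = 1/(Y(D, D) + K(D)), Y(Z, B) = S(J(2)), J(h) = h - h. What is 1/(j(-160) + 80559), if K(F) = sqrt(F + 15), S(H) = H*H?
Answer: 11681055/941014109746 + I*sqrt(145)/941014109746 ≈ 1.2413e-5 + 1.2796e-11*I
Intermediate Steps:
J(h) = 0
S(H) = H**2
Y(Z, B) = 0 (Y(Z, B) = 0**2 = 0)
K(F) = sqrt(15 + F)
j(D) = 1/sqrt(15 + D) (j(D) = 1/(0 + sqrt(15 + D)) = 1/(sqrt(15 + D)) = 1/sqrt(15 + D))
1/(j(-160) + 80559) = 1/(1/sqrt(15 - 160) + 80559) = 1/(1/sqrt(-145) + 80559) = 1/(-I*sqrt(145)/145 + 80559) = 1/(80559 - I*sqrt(145)/145)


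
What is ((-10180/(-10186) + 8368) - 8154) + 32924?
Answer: 168776924/5093 ≈ 33139.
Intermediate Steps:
((-10180/(-10186) + 8368) - 8154) + 32924 = ((-10180*(-1/10186) + 8368) - 8154) + 32924 = ((5090/5093 + 8368) - 8154) + 32924 = (42623314/5093 - 8154) + 32924 = 1094992/5093 + 32924 = 168776924/5093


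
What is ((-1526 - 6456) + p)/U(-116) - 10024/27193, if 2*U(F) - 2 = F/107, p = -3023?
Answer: -32021200431/1332457 ≈ -24032.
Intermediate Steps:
U(F) = 1 + F/214 (U(F) = 1 + (F/107)/2 = 1 + F/214)
((-1526 - 6456) + p)/U(-116) - 10024/27193 = ((-1526 - 6456) - 3023)/(1 + (1/214)*(-116)) - 10024/27193 = (-7982 - 3023)/(1 - 58/107) - 10024*1/27193 = -11005/49/107 - 10024/27193 = -11005*107/49 - 10024/27193 = -1177535/49 - 10024/27193 = -32021200431/1332457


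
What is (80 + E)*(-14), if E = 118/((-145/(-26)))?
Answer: -205352/145 ≈ -1416.2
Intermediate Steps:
E = 3068/145 (E = 118/((-145*(-1/26))) = 118/(145/26) = 118*(26/145) = 3068/145 ≈ 21.159)
(80 + E)*(-14) = (80 + 3068/145)*(-14) = (14668/145)*(-14) = -205352/145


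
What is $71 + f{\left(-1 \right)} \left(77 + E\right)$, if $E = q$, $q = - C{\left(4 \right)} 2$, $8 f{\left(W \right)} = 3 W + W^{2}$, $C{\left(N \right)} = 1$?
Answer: $\frac{209}{4} \approx 52.25$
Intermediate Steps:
$f{\left(W \right)} = \frac{W^{2}}{8} + \frac{3 W}{8}$ ($f{\left(W \right)} = \frac{3 W + W^{2}}{8} = \frac{W^{2} + 3 W}{8} = \frac{W^{2}}{8} + \frac{3 W}{8}$)
$q = -2$ ($q = \left(-1\right) 1 \cdot 2 = \left(-1\right) 2 = -2$)
$E = -2$
$71 + f{\left(-1 \right)} \left(77 + E\right) = 71 + \frac{1}{8} \left(-1\right) \left(3 - 1\right) \left(77 - 2\right) = 71 + \frac{1}{8} \left(-1\right) 2 \cdot 75 = 71 - \frac{75}{4} = \frac{209}{4}$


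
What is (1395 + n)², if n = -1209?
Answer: 34596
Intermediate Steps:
(1395 + n)² = (1395 - 1209)² = 186² = 34596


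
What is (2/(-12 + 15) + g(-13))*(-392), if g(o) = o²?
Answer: -199528/3 ≈ -66509.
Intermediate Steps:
(2/(-12 + 15) + g(-13))*(-392) = (2/(-12 + 15) + (-13)²)*(-392) = (2/3 + 169)*(-392) = ((⅓)*2 + 169)*(-392) = (⅔ + 169)*(-392) = (509/3)*(-392) = -199528/3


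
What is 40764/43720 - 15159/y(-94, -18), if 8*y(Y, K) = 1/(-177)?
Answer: 234614034111/10930 ≈ 2.1465e+7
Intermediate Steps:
y(Y, K) = -1/1416 (y(Y, K) = (⅛)/(-177) = (⅛)*(-1/177) = -1/1416)
40764/43720 - 15159/y(-94, -18) = 40764/43720 - 15159/(-1/1416) = 40764*(1/43720) - 15159*(-1416) = 10191/10930 + 21465144 = 234614034111/10930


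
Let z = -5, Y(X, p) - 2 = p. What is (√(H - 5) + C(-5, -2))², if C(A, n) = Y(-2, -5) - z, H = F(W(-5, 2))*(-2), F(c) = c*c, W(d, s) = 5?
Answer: (2 + I*√55)² ≈ -51.0 + 29.665*I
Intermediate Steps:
F(c) = c²
H = -50 (H = 5²*(-2) = 25*(-2) = -50)
Y(X, p) = 2 + p
C(A, n) = 2 (C(A, n) = (2 - 5) - 1*(-5) = -3 + 5 = 2)
(√(H - 5) + C(-5, -2))² = (√(-50 - 5) + 2)² = (√(-55) + 2)² = (I*√55 + 2)² = (2 + I*√55)²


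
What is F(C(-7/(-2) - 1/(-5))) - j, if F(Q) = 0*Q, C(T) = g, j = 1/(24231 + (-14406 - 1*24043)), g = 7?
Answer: 1/14218 ≈ 7.0333e-5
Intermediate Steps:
j = -1/14218 (j = 1/(24231 + (-14406 - 24043)) = 1/(24231 - 38449) = 1/(-14218) = -1/14218 ≈ -7.0333e-5)
C(T) = 7
F(Q) = 0
F(C(-7/(-2) - 1/(-5))) - j = 0 - 1*(-1/14218) = 0 + 1/14218 = 1/14218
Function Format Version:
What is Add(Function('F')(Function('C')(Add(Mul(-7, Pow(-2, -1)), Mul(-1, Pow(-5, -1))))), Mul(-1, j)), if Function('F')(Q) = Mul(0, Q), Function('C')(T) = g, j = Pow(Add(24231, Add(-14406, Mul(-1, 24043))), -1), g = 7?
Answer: Rational(1, 14218) ≈ 7.0333e-5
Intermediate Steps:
j = Rational(-1, 14218) (j = Pow(Add(24231, Add(-14406, -24043)), -1) = Pow(Add(24231, -38449), -1) = Pow(-14218, -1) = Rational(-1, 14218) ≈ -7.0333e-5)
Function('C')(T) = 7
Function('F')(Q) = 0
Add(Function('F')(Function('C')(Add(Mul(-7, Pow(-2, -1)), Mul(-1, Pow(-5, -1))))), Mul(-1, j)) = Add(0, Mul(-1, Rational(-1, 14218))) = Add(0, Rational(1, 14218)) = Rational(1, 14218)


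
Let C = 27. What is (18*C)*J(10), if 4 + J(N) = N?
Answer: 2916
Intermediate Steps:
J(N) = -4 + N
(18*C)*J(10) = (18*27)*(-4 + 10) = 486*6 = 2916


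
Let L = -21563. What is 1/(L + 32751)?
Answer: 1/11188 ≈ 8.9381e-5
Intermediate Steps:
1/(L + 32751) = 1/(-21563 + 32751) = 1/11188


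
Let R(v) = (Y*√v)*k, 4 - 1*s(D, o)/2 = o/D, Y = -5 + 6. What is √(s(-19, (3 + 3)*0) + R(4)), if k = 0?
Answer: 2*√2 ≈ 2.8284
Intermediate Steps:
Y = 1
s(D, o) = 8 - 2*o/D
R(v) = 0 (R(v) = (1*√v)*0 = √v*0 = 0)
√(s(-19, (3 + 3)*0) + R(4)) = √((8 - 2*(3 + 3)*0/(-19)) + 0) = √((8 - 2*6*0*(-1/19)) + 0) = √((8 - 2*0*(-1/19)) + 0) = √((8 + 0) + 0) = √(8 + 0) = √8 = 2*√2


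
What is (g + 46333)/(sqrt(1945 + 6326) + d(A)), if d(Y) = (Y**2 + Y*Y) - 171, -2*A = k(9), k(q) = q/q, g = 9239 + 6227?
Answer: -42146918/83197 - 741588*sqrt(919)/83197 ≈ -776.81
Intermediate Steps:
g = 15466
k(q) = 1
A = -1/2 (A = -1/2*1 = -1/2 ≈ -0.50000)
d(Y) = -171 + 2*Y**2 (d(Y) = (Y**2 + Y**2) - 171 = 2*Y**2 - 171 = -171 + 2*Y**2)
(g + 46333)/(sqrt(1945 + 6326) + d(A)) = (15466 + 46333)/(sqrt(1945 + 6326) + (-171 + 2*(-1/2)**2)) = 61799/(sqrt(8271) + (-171 + 2*(1/4))) = 61799/(3*sqrt(919) + (-171 + 1/2)) = 61799/(3*sqrt(919) - 341/2) = 61799/(-341/2 + 3*sqrt(919))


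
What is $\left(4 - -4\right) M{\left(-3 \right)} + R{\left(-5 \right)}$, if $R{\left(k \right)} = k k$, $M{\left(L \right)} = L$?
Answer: $1$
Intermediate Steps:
$R{\left(k \right)} = k^{2}$
$\left(4 - -4\right) M{\left(-3 \right)} + R{\left(-5 \right)} = \left(4 - -4\right) \left(-3\right) + \left(-5\right)^{2} = \left(4 + 4\right) \left(-3\right) + 25 = 8 \left(-3\right) + 25 = -24 + 25 = 1$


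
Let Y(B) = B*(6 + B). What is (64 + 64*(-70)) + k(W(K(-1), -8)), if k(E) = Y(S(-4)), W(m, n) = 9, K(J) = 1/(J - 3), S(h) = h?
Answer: -4424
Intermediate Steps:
K(J) = 1/(-3 + J)
k(E) = -8 (k(E) = -4*(6 - 4) = -4*2 = -8)
(64 + 64*(-70)) + k(W(K(-1), -8)) = (64 + 64*(-70)) - 8 = (64 - 4480) - 8 = -4416 - 8 = -4424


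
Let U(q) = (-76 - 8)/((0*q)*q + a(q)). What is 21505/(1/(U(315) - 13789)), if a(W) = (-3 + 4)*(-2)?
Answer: -295629235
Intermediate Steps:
a(W) = -2 (a(W) = 1*(-2) = -2)
U(q) = 42 (U(q) = (-76 - 8)/((0*q)*q - 2) = -84/(0*q - 2) = -84/(0 - 2) = -84/(-2) = -84*(-1/2) = 42)
21505/(1/(U(315) - 13789)) = 21505/(1/(42 - 13789)) = 21505/(1/(-13747)) = 21505/(-1/13747) = 21505*(-13747) = -295629235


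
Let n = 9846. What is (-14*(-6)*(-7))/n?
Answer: -98/1641 ≈ -0.059720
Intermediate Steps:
(-14*(-6)*(-7))/n = (-14*(-6)*(-7))/9846 = (84*(-7))*(1/9846) = -588*1/9846 = -98/1641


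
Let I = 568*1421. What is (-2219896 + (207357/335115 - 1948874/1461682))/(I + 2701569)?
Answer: -181229246389819886/286445089518691785 ≈ -0.63268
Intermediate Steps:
I = 807128
(-2219896 + (207357/335115 - 1948874/1461682))/(I + 2701569) = (-2219896 + (207357/335115 - 1948874/1461682))/(807128 + 2701569) = (-2219896 + (207357*(1/335115) - 1948874*1/1461682))/3508697 = (-2219896 + (69119/111705 - 974437/730841))*(1/3508697) = (-2219896 - 58334486006/81638593905)*(1/3508697) = -181229246389819886/81638593905*1/3508697 = -181229246389819886/286445089518691785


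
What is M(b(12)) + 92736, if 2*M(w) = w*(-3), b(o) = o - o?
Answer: 92736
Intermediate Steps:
b(o) = 0
M(w) = -3*w/2 (M(w) = (w*(-3))/2 = (-3*w)/2 = -3*w/2)
M(b(12)) + 92736 = -3/2*0 + 92736 = 0 + 92736 = 92736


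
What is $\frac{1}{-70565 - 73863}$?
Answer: $- \frac{1}{144428} \approx -6.9239 \cdot 10^{-6}$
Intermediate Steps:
$\frac{1}{-70565 - 73863} = \frac{1}{-144428} = - \frac{1}{144428}$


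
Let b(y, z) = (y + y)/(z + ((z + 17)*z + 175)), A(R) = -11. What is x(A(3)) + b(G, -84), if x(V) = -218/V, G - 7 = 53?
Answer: 1248062/62909 ≈ 19.839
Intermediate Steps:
G = 60 (G = 7 + 53 = 60)
b(y, z) = 2*y/(175 + z + z*(17 + z)) (b(y, z) = (2*y)/(z + ((17 + z)*z + 175)) = (2*y)/(z + (z*(17 + z) + 175)) = (2*y)/(z + (175 + z*(17 + z))) = (2*y)/(175 + z + z*(17 + z)) = 2*y/(175 + z + z*(17 + z)))
x(A(3)) + b(G, -84) = -218/(-11) + 2*60/(175 + (-84)² + 18*(-84)) = -218*(-1/11) + 2*60/(175 + 7056 - 1512) = 218/11 + 2*60/5719 = 218/11 + 2*60*(1/5719) = 218/11 + 120/5719 = 1248062/62909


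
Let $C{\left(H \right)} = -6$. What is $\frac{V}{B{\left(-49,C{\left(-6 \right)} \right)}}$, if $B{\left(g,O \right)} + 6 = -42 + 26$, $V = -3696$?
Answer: $168$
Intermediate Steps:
$B{\left(g,O \right)} = -22$ ($B{\left(g,O \right)} = -6 + \left(-42 + 26\right) = -6 - 16 = -22$)
$\frac{V}{B{\left(-49,C{\left(-6 \right)} \right)}} = - \frac{3696}{-22} = \left(-3696\right) \left(- \frac{1}{22}\right) = 168$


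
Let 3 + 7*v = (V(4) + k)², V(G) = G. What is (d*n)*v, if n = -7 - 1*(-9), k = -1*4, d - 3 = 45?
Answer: -288/7 ≈ -41.143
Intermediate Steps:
d = 48 (d = 3 + 45 = 48)
k = -4
v = -3/7 (v = -3/7 + (4 - 4)²/7 = -3/7 + (⅐)*0² = -3/7 + (⅐)*0 = -3/7 + 0 = -3/7 ≈ -0.42857)
n = 2 (n = -7 + 9 = 2)
(d*n)*v = (48*2)*(-3/7) = 96*(-3/7) = -288/7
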